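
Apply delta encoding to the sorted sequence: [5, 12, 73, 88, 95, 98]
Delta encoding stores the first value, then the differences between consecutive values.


First value: 5
Deltas:
  12 - 5 = 7
  73 - 12 = 61
  88 - 73 = 15
  95 - 88 = 7
  98 - 95 = 3


Delta encoded: [5, 7, 61, 15, 7, 3]


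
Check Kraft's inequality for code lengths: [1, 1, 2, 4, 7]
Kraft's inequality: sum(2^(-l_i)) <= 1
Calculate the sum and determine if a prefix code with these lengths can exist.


Sum = 2^(-1) + 2^(-1) + 2^(-2) + 2^(-4) + 2^(-7)
    = 0.5 + 0.5 + 0.25 + 0.0625 + 0.0078125
    = 169/128 = 1.3203125
Since 1.3203125 > 1, Kraft's inequality is NOT satisfied.
A prefix code with these lengths CANNOT exist.

Kraft sum = 1.3203125. Not satisfied.


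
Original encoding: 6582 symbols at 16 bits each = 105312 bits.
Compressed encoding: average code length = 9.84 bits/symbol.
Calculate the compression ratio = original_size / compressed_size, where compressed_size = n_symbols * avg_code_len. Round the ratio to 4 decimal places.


original_size = n_symbols * orig_bits = 6582 * 16 = 105312 bits
compressed_size = n_symbols * avg_code_len = 6582 * 9.84 = 64766.88 bits
ratio = original_size / compressed_size = 105312 / 64766.88 = 1.626

Compression ratio = 1.626


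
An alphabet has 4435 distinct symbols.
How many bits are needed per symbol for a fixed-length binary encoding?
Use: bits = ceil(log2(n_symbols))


log2(4435) = 12.1147
Bracket: 2^12 = 4096 < 4435 <= 2^13 = 8192
So ceil(log2(4435)) = 13

bits = ceil(log2(4435)) = ceil(12.1147) = 13 bits


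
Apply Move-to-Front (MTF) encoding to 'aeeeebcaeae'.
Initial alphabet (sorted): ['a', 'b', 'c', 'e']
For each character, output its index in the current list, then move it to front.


MTF encoding:
'a': index 0 in ['a', 'b', 'c', 'e'] -> ['a', 'b', 'c', 'e']
'e': index 3 in ['a', 'b', 'c', 'e'] -> ['e', 'a', 'b', 'c']
'e': index 0 in ['e', 'a', 'b', 'c'] -> ['e', 'a', 'b', 'c']
'e': index 0 in ['e', 'a', 'b', 'c'] -> ['e', 'a', 'b', 'c']
'e': index 0 in ['e', 'a', 'b', 'c'] -> ['e', 'a', 'b', 'c']
'b': index 2 in ['e', 'a', 'b', 'c'] -> ['b', 'e', 'a', 'c']
'c': index 3 in ['b', 'e', 'a', 'c'] -> ['c', 'b', 'e', 'a']
'a': index 3 in ['c', 'b', 'e', 'a'] -> ['a', 'c', 'b', 'e']
'e': index 3 in ['a', 'c', 'b', 'e'] -> ['e', 'a', 'c', 'b']
'a': index 1 in ['e', 'a', 'c', 'b'] -> ['a', 'e', 'c', 'b']
'e': index 1 in ['a', 'e', 'c', 'b'] -> ['e', 'a', 'c', 'b']


Output: [0, 3, 0, 0, 0, 2, 3, 3, 3, 1, 1]


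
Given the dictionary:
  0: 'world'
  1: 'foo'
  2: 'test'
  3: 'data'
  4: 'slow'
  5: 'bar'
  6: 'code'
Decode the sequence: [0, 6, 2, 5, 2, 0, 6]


Look up each index in the dictionary:
  0 -> 'world'
  6 -> 'code'
  2 -> 'test'
  5 -> 'bar'
  2 -> 'test'
  0 -> 'world'
  6 -> 'code'

Decoded: "world code test bar test world code"


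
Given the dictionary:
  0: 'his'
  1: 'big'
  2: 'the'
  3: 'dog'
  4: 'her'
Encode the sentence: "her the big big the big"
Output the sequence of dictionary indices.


Look up each word in the dictionary:
  'her' -> 4
  'the' -> 2
  'big' -> 1
  'big' -> 1
  'the' -> 2
  'big' -> 1

Encoded: [4, 2, 1, 1, 2, 1]


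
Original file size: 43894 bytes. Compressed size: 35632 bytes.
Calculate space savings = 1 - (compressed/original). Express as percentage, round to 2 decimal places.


ratio = compressed/original = 35632/43894 = 0.811774
savings = 1 - ratio = 1 - 0.811774 = 0.188226
as a percentage: 0.188226 * 100 = 18.82%

Space savings = 1 - 35632/43894 = 18.82%


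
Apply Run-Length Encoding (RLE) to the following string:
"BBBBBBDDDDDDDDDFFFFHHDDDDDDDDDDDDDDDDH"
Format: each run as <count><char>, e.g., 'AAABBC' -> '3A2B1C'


Scanning runs left to right:
  i=0: run of 'B' x 6 -> '6B'
  i=6: run of 'D' x 9 -> '9D'
  i=15: run of 'F' x 4 -> '4F'
  i=19: run of 'H' x 2 -> '2H'
  i=21: run of 'D' x 16 -> '16D'
  i=37: run of 'H' x 1 -> '1H'

RLE = 6B9D4F2H16D1H


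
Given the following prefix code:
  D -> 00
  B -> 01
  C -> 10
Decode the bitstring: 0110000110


Decoding step by step:
Bits 01 -> B
Bits 10 -> C
Bits 00 -> D
Bits 01 -> B
Bits 10 -> C


Decoded message: BCDBC


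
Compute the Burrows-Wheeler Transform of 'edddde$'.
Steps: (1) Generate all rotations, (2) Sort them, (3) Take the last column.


Rotations (sorted):
  0: $edddde -> last char: e
  1: dddde$e -> last char: e
  2: ddde$ed -> last char: d
  3: dde$edd -> last char: d
  4: de$eddd -> last char: d
  5: e$edddd -> last char: d
  6: edddde$ -> last char: $


BWT = eedddd$


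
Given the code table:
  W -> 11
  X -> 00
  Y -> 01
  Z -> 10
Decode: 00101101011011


Decoding:
00 -> X
10 -> Z
11 -> W
01 -> Y
01 -> Y
10 -> Z
11 -> W


Result: XZWYYZW


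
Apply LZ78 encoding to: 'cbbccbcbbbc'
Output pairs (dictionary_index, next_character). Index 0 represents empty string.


LZ78 encoding steps:
Dictionary: {0: ''}
Step 1: w='' (idx 0), next='c' -> output (0, 'c'), add 'c' as idx 1
Step 2: w='' (idx 0), next='b' -> output (0, 'b'), add 'b' as idx 2
Step 3: w='b' (idx 2), next='c' -> output (2, 'c'), add 'bc' as idx 3
Step 4: w='c' (idx 1), next='b' -> output (1, 'b'), add 'cb' as idx 4
Step 5: w='cb' (idx 4), next='b' -> output (4, 'b'), add 'cbb' as idx 5
Step 6: w='bc' (idx 3), end of input -> output (3, '')


Encoded: [(0, 'c'), (0, 'b'), (2, 'c'), (1, 'b'), (4, 'b'), (3, '')]


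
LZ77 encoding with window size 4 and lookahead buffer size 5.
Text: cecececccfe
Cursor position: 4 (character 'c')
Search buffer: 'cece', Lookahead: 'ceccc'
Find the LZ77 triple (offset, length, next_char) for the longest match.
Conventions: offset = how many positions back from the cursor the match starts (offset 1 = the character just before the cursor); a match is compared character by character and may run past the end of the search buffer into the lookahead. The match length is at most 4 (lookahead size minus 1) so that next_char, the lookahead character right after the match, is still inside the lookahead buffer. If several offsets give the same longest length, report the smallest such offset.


Try each offset into the search buffer:
  offset=1 (pos 3, char 'e'): match length 0
  offset=2 (pos 2, char 'c'): match length 3
  offset=3 (pos 1, char 'e'): match length 0
  offset=4 (pos 0, char 'c'): match length 3
Longest match has length 3, found at offsets 2, 4; take the smallest, offset 2.
next_char = character at position 4 + 3 = 7 -> 'c'

Best match: offset=2, length=3 (matching 'cec' starting at position 2)
LZ77 triple: (2, 3, 'c')


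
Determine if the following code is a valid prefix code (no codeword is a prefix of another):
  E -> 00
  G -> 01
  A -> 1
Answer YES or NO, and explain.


Checking each pair (does one codeword prefix another?):
  E='00' vs G='01': no prefix
  E='00' vs A='1': no prefix
  G='01' vs E='00': no prefix
  G='01' vs A='1': no prefix
  A='1' vs E='00': no prefix
  A='1' vs G='01': no prefix
No violation found over all pairs.

YES -- this is a valid prefix code. No codeword is a prefix of any other codeword.


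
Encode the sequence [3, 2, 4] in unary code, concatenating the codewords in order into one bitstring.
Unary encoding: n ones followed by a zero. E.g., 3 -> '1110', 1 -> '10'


Encode each number as n ones followed by a terminating 0:
  3 -> 1110 (4 bits)
  2 -> 110 (3 bits)
  4 -> 11110 (5 bits)
Total length = 4 + 3 + 5 = 12 bits.

Unary([3, 2, 4]) = 111011011110 (12 bits)


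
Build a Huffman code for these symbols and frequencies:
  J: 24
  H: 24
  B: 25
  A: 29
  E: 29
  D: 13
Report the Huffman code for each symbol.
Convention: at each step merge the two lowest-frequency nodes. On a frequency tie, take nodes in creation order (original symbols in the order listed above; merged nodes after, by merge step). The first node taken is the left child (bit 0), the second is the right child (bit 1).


Huffman tree construction:
Step 1: Merge D(13) + J(24) = 37
Step 2: Merge H(24) + B(25) = 49
Step 3: Merge A(29) + E(29) = 58
Step 4: Merge (D+J)(37) + (H+B)(49) = 86
Step 5: Merge (A+E)(58) + ((D+J)+(H+B))(86) = 144
Read each symbol's code off the tree from the root (left child = 0, right child = 1).

Codes:
  J: 101 (length 3)
  H: 110 (length 3)
  B: 111 (length 3)
  A: 00 (length 2)
  E: 01 (length 2)
  D: 100 (length 3)
Average code length: 374/144 = 2.5972 bits/symbol


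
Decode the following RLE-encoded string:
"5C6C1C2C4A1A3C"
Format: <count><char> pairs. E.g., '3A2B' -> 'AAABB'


Expanding each <count><char> pair:
  5C -> 'CCCCC'
  6C -> 'CCCCCC'
  1C -> 'C'
  2C -> 'CC'
  4A -> 'AAAA'
  1A -> 'A'
  3C -> 'CCC'

Decoded = CCCCCCCCCCCCCCAAAAACCC


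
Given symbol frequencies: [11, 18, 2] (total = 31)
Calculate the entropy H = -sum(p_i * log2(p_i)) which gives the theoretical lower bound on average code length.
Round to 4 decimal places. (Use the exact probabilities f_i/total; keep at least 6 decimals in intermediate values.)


Per-symbol terms -p_i * log2(p_i) with p_i = f_i/31:
  p = 11/31 = 0.354839: log2(p) = -1.494765, -p*log2(p) = 0.530400
  p = 18/31 = 0.580645: log2(p) = -0.784271, -p*log2(p) = 0.455383
  p = 2/31 = 0.064516: log2(p) = -3.954196, -p*log2(p) = 0.255109
H = 0.530400 + 0.455383 + 0.255109 = 1.240892

H = 1.2409 bits/symbol


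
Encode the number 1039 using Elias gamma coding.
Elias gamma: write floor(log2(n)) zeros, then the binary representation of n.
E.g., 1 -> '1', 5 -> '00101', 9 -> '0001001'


num_bits = floor(log2(1039)) + 1 = 11
leading_zeros = num_bits - 1 = 10
binary(1039) = 10000001111

Elias gamma(1039) = '0000000000' + '10000001111' = 000000000010000001111 (21 bits)


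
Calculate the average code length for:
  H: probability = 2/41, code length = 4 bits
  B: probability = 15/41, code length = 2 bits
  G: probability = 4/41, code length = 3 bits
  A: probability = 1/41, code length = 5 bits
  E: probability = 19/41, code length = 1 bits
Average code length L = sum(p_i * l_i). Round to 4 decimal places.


Weighted contributions p_i * l_i:
  H: (2/41) * 4 = 8/41
  B: (15/41) * 2 = 30/41
  G: (4/41) * 3 = 12/41
  A: (1/41) * 5 = 5/41
  E: (19/41) * 1 = 19/41
Sum = (8 + 30 + 12 + 5 + 19)/41 = 74/41

L = 74/41 = 1.8049 bits/symbol


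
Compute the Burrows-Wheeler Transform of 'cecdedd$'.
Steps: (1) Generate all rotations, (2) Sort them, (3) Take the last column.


Rotations (sorted):
  0: $cecdedd -> last char: d
  1: cdedd$ce -> last char: e
  2: cecdedd$ -> last char: $
  3: d$cecded -> last char: d
  4: dd$cecde -> last char: e
  5: dedd$cec -> last char: c
  6: ecdedd$c -> last char: c
  7: edd$cecd -> last char: d


BWT = de$deccd


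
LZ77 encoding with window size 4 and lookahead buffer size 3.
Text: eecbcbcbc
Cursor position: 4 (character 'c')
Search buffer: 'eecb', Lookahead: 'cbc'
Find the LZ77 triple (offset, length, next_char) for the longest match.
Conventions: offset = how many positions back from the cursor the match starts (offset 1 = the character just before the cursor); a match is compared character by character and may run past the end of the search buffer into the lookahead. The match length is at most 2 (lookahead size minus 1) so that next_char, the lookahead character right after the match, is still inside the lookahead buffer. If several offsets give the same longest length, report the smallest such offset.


Try each offset into the search buffer:
  offset=1 (pos 3, char 'b'): match length 0
  offset=2 (pos 2, char 'c'): match length 2
  offset=3 (pos 1, char 'e'): match length 0
  offset=4 (pos 0, char 'e'): match length 0
Longest match has length 2 at offset 2.
next_char = character at position 4 + 2 = 6 -> 'c'

Best match: offset=2, length=2 (matching 'cb' starting at position 2)
LZ77 triple: (2, 2, 'c')


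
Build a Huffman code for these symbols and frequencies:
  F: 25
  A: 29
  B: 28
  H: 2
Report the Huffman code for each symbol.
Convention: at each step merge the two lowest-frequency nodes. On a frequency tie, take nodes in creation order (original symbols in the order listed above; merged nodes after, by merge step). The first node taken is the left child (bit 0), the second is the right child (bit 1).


Huffman tree construction:
Step 1: Merge H(2) + F(25) = 27
Step 2: Merge (H+F)(27) + B(28) = 55
Step 3: Merge A(29) + ((H+F)+B)(55) = 84
Read each symbol's code off the tree from the root (left child = 0, right child = 1).

Codes:
  F: 101 (length 3)
  A: 0 (length 1)
  B: 11 (length 2)
  H: 100 (length 3)
Average code length: 166/84 = 1.9762 bits/symbol


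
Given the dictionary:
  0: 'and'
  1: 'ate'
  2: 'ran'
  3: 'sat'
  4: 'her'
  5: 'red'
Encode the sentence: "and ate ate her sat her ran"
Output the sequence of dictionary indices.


Look up each word in the dictionary:
  'and' -> 0
  'ate' -> 1
  'ate' -> 1
  'her' -> 4
  'sat' -> 3
  'her' -> 4
  'ran' -> 2

Encoded: [0, 1, 1, 4, 3, 4, 2]


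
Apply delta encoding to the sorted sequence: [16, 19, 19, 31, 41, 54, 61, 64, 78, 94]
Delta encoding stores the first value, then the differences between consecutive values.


First value: 16
Deltas:
  19 - 16 = 3
  19 - 19 = 0
  31 - 19 = 12
  41 - 31 = 10
  54 - 41 = 13
  61 - 54 = 7
  64 - 61 = 3
  78 - 64 = 14
  94 - 78 = 16


Delta encoded: [16, 3, 0, 12, 10, 13, 7, 3, 14, 16]


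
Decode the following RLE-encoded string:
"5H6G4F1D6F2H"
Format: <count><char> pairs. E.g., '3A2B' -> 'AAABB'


Expanding each <count><char> pair:
  5H -> 'HHHHH'
  6G -> 'GGGGGG'
  4F -> 'FFFF'
  1D -> 'D'
  6F -> 'FFFFFF'
  2H -> 'HH'

Decoded = HHHHHGGGGGGFFFFDFFFFFFHH


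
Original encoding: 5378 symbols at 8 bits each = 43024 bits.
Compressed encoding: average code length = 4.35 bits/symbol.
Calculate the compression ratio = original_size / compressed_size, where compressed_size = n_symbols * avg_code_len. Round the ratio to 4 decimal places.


original_size = n_symbols * orig_bits = 5378 * 8 = 43024 bits
compressed_size = n_symbols * avg_code_len = 5378 * 4.35 = 23394.3 bits
ratio = original_size / compressed_size = 43024 / 23394.3 = 1.8391

Compression ratio = 1.8391


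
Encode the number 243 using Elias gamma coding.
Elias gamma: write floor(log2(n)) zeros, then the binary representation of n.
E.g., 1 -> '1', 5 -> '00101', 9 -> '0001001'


num_bits = floor(log2(243)) + 1 = 8
leading_zeros = num_bits - 1 = 7
binary(243) = 11110011

Elias gamma(243) = '0000000' + '11110011' = 000000011110011 (15 bits)


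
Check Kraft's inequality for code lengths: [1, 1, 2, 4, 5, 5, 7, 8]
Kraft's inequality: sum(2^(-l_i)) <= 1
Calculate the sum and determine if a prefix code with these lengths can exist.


Sum = 2^(-1) + 2^(-1) + 2^(-2) + 2^(-4) + 2^(-5) + 2^(-5) + 2^(-7) + 2^(-8)
    = 0.5 + 0.5 + 0.25 + 0.0625 + 0.03125 + 0.03125 + 0.0078125 + 0.00390625
    = 355/256 = 1.38671875
Since 1.38671875 > 1, Kraft's inequality is NOT satisfied.
A prefix code with these lengths CANNOT exist.

Kraft sum = 1.38671875. Not satisfied.


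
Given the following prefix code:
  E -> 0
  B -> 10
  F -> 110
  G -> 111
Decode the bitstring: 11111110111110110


Decoding step by step:
Bits 111 -> G
Bits 111 -> G
Bits 10 -> B
Bits 111 -> G
Bits 110 -> F
Bits 110 -> F


Decoded message: GGBGFF


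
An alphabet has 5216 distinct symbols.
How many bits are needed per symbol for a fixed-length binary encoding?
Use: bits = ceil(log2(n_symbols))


log2(5216) = 12.3487
Bracket: 2^12 = 4096 < 5216 <= 2^13 = 8192
So ceil(log2(5216)) = 13

bits = ceil(log2(5216)) = ceil(12.3487) = 13 bits


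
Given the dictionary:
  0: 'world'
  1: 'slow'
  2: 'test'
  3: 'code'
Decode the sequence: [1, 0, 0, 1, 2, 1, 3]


Look up each index in the dictionary:
  1 -> 'slow'
  0 -> 'world'
  0 -> 'world'
  1 -> 'slow'
  2 -> 'test'
  1 -> 'slow'
  3 -> 'code'

Decoded: "slow world world slow test slow code"


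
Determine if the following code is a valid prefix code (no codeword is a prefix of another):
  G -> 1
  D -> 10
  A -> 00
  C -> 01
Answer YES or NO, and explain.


Checking each pair (does one codeword prefix another?):
  G='1' vs D='10': prefix -- VIOLATION

NO -- this is NOT a valid prefix code. G (1) is a prefix of D (10).


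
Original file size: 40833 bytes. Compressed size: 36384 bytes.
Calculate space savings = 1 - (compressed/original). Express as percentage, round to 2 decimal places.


ratio = compressed/original = 36384/40833 = 0.891044
savings = 1 - ratio = 1 - 0.891044 = 0.108956
as a percentage: 0.108956 * 100 = 10.9%

Space savings = 1 - 36384/40833 = 10.9%


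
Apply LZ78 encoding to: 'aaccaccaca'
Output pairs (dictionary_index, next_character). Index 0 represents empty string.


LZ78 encoding steps:
Dictionary: {0: ''}
Step 1: w='' (idx 0), next='a' -> output (0, 'a'), add 'a' as idx 1
Step 2: w='a' (idx 1), next='c' -> output (1, 'c'), add 'ac' as idx 2
Step 3: w='' (idx 0), next='c' -> output (0, 'c'), add 'c' as idx 3
Step 4: w='ac' (idx 2), next='c' -> output (2, 'c'), add 'acc' as idx 4
Step 5: w='ac' (idx 2), next='a' -> output (2, 'a'), add 'aca' as idx 5


Encoded: [(0, 'a'), (1, 'c'), (0, 'c'), (2, 'c'), (2, 'a')]


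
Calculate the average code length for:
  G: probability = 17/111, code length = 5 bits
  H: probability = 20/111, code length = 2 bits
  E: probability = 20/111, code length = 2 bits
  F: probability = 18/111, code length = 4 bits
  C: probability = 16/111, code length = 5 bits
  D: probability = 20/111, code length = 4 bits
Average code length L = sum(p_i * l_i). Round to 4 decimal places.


Weighted contributions p_i * l_i:
  G: (17/111) * 5 = 85/111
  H: (20/111) * 2 = 40/111
  E: (20/111) * 2 = 40/111
  F: (18/111) * 4 = 72/111
  C: (16/111) * 5 = 80/111
  D: (20/111) * 4 = 80/111
Sum = (85 + 40 + 40 + 72 + 80 + 80)/111 = 397/111

L = 397/111 = 3.5766 bits/symbol


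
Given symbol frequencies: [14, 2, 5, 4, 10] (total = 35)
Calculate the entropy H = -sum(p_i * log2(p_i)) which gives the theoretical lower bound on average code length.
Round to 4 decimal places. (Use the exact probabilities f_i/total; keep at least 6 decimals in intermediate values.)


Per-symbol terms -p_i * log2(p_i) with p_i = f_i/35:
  p = 14/35 = 0.400000: log2(p) = -1.321928, -p*log2(p) = 0.528771
  p = 2/35 = 0.057143: log2(p) = -4.129283, -p*log2(p) = 0.235959
  p = 5/35 = 0.142857: log2(p) = -2.807355, -p*log2(p) = 0.401051
  p = 4/35 = 0.114286: log2(p) = -3.129283, -p*log2(p) = 0.357632
  p = 10/35 = 0.285714: log2(p) = -1.807355, -p*log2(p) = 0.516387
H = 0.528771 + 0.235959 + 0.401051 + 0.357632 + 0.516387 = 2.039800

H = 2.0398 bits/symbol


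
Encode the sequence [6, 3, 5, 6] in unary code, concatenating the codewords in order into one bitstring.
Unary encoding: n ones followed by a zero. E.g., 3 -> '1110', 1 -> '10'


Encode each number as n ones followed by a terminating 0:
  6 -> 1111110 (7 bits)
  3 -> 1110 (4 bits)
  5 -> 111110 (6 bits)
  6 -> 1111110 (7 bits)
Total length = 7 + 4 + 6 + 7 = 24 bits.

Unary([6, 3, 5, 6]) = 111111011101111101111110 (24 bits)


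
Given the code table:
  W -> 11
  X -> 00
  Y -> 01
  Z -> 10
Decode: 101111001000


Decoding:
10 -> Z
11 -> W
11 -> W
00 -> X
10 -> Z
00 -> X


Result: ZWWXZX


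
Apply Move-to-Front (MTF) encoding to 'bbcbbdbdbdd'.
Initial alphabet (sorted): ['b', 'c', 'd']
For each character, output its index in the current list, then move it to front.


MTF encoding:
'b': index 0 in ['b', 'c', 'd'] -> ['b', 'c', 'd']
'b': index 0 in ['b', 'c', 'd'] -> ['b', 'c', 'd']
'c': index 1 in ['b', 'c', 'd'] -> ['c', 'b', 'd']
'b': index 1 in ['c', 'b', 'd'] -> ['b', 'c', 'd']
'b': index 0 in ['b', 'c', 'd'] -> ['b', 'c', 'd']
'd': index 2 in ['b', 'c', 'd'] -> ['d', 'b', 'c']
'b': index 1 in ['d', 'b', 'c'] -> ['b', 'd', 'c']
'd': index 1 in ['b', 'd', 'c'] -> ['d', 'b', 'c']
'b': index 1 in ['d', 'b', 'c'] -> ['b', 'd', 'c']
'd': index 1 in ['b', 'd', 'c'] -> ['d', 'b', 'c']
'd': index 0 in ['d', 'b', 'c'] -> ['d', 'b', 'c']


Output: [0, 0, 1, 1, 0, 2, 1, 1, 1, 1, 0]


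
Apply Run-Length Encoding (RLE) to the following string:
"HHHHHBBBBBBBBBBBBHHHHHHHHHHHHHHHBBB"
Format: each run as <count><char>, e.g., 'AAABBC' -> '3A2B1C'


Scanning runs left to right:
  i=0: run of 'H' x 5 -> '5H'
  i=5: run of 'B' x 12 -> '12B'
  i=17: run of 'H' x 15 -> '15H'
  i=32: run of 'B' x 3 -> '3B'

RLE = 5H12B15H3B


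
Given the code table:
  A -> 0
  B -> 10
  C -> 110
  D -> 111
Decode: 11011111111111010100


Decoding:
110 -> C
111 -> D
111 -> D
111 -> D
110 -> C
10 -> B
10 -> B
0 -> A


Result: CDDDCBBA


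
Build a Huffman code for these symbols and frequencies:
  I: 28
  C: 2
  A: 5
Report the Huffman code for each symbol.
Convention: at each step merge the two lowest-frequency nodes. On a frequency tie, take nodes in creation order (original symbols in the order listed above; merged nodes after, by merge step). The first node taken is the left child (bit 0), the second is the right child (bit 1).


Huffman tree construction:
Step 1: Merge C(2) + A(5) = 7
Step 2: Merge (C+A)(7) + I(28) = 35
Read each symbol's code off the tree from the root (left child = 0, right child = 1).

Codes:
  I: 1 (length 1)
  C: 00 (length 2)
  A: 01 (length 2)
Average code length: 42/35 = 1.2000 bits/symbol


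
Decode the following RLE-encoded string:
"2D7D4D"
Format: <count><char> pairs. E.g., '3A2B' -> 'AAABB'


Expanding each <count><char> pair:
  2D -> 'DD'
  7D -> 'DDDDDDD'
  4D -> 'DDDD'

Decoded = DDDDDDDDDDDDD


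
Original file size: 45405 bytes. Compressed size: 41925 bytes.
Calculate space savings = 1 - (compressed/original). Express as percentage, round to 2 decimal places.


ratio = compressed/original = 41925/45405 = 0.923356
savings = 1 - ratio = 1 - 0.923356 = 0.076644
as a percentage: 0.076644 * 100 = 7.66%

Space savings = 1 - 41925/45405 = 7.66%


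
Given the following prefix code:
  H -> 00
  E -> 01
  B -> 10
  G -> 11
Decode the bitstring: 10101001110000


Decoding step by step:
Bits 10 -> B
Bits 10 -> B
Bits 10 -> B
Bits 01 -> E
Bits 11 -> G
Bits 00 -> H
Bits 00 -> H


Decoded message: BBBEGHH


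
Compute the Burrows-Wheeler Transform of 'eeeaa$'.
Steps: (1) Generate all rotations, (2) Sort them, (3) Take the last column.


Rotations (sorted):
  0: $eeeaa -> last char: a
  1: a$eeea -> last char: a
  2: aa$eee -> last char: e
  3: eaa$ee -> last char: e
  4: eeaa$e -> last char: e
  5: eeeaa$ -> last char: $


BWT = aaeee$


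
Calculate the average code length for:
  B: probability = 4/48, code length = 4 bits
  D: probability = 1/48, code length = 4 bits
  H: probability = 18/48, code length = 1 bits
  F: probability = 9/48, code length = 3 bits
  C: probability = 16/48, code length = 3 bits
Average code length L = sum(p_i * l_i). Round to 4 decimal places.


Weighted contributions p_i * l_i:
  B: (4/48) * 4 = 16/48
  D: (1/48) * 4 = 4/48
  H: (18/48) * 1 = 18/48
  F: (9/48) * 3 = 27/48
  C: (16/48) * 3 = 48/48
Sum = (16 + 4 + 18 + 27 + 48)/48 = 113/48

L = 113/48 = 2.3542 bits/symbol


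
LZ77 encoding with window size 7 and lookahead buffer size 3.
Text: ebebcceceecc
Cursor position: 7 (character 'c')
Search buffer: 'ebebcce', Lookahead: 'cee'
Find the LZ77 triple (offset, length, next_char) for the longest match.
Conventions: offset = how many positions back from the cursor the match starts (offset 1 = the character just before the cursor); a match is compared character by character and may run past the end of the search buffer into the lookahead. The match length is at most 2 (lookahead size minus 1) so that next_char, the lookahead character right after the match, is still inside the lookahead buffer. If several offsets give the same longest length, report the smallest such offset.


Try each offset into the search buffer:
  offset=1 (pos 6, char 'e'): match length 0
  offset=2 (pos 5, char 'c'): match length 2
  offset=3 (pos 4, char 'c'): match length 1
  offset=4 (pos 3, char 'b'): match length 0
  offset=5 (pos 2, char 'e'): match length 0
  offset=6 (pos 1, char 'b'): match length 0
  offset=7 (pos 0, char 'e'): match length 0
Longest match has length 2 at offset 2.
next_char = character at position 7 + 2 = 9 -> 'e'

Best match: offset=2, length=2 (matching 'ce' starting at position 5)
LZ77 triple: (2, 2, 'e')


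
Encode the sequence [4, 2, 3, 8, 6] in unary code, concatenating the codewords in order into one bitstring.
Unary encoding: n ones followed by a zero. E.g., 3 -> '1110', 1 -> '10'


Encode each number as n ones followed by a terminating 0:
  4 -> 11110 (5 bits)
  2 -> 110 (3 bits)
  3 -> 1110 (4 bits)
  8 -> 111111110 (9 bits)
  6 -> 1111110 (7 bits)
Total length = 5 + 3 + 4 + 9 + 7 = 28 bits.

Unary([4, 2, 3, 8, 6]) = 1111011011101111111101111110 (28 bits)


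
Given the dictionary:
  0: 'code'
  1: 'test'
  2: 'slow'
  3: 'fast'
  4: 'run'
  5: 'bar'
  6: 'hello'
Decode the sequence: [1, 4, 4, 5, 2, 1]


Look up each index in the dictionary:
  1 -> 'test'
  4 -> 'run'
  4 -> 'run'
  5 -> 'bar'
  2 -> 'slow'
  1 -> 'test'

Decoded: "test run run bar slow test"


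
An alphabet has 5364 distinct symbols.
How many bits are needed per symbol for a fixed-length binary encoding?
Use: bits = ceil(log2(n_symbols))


log2(5364) = 12.3891
Bracket: 2^12 = 4096 < 5364 <= 2^13 = 8192
So ceil(log2(5364)) = 13

bits = ceil(log2(5364)) = ceil(12.3891) = 13 bits


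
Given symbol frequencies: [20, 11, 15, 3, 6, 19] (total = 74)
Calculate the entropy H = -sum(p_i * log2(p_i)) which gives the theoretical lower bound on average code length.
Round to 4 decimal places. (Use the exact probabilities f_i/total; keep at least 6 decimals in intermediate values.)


Per-symbol terms -p_i * log2(p_i) with p_i = f_i/74:
  p = 20/74 = 0.270270: log2(p) = -1.887525, -p*log2(p) = 0.510142
  p = 11/74 = 0.148649: log2(p) = -2.750022, -p*log2(p) = 0.408787
  p = 15/74 = 0.202703: log2(p) = -2.302563, -p*log2(p) = 0.466736
  p = 3/74 = 0.040541: log2(p) = -4.624491, -p*log2(p) = 0.187479
  p = 6/74 = 0.081081: log2(p) = -3.624491, -p*log2(p) = 0.293878
  p = 19/74 = 0.256757: log2(p) = -1.961526, -p*log2(p) = 0.503635
H = 0.510142 + 0.408787 + 0.466736 + 0.187479 + 0.293878 + 0.503635 = 2.370657

H = 2.3707 bits/symbol


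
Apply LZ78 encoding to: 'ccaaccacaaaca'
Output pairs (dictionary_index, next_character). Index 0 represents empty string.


LZ78 encoding steps:
Dictionary: {0: ''}
Step 1: w='' (idx 0), next='c' -> output (0, 'c'), add 'c' as idx 1
Step 2: w='c' (idx 1), next='a' -> output (1, 'a'), add 'ca' as idx 2
Step 3: w='' (idx 0), next='a' -> output (0, 'a'), add 'a' as idx 3
Step 4: w='c' (idx 1), next='c' -> output (1, 'c'), add 'cc' as idx 4
Step 5: w='a' (idx 3), next='c' -> output (3, 'c'), add 'ac' as idx 5
Step 6: w='a' (idx 3), next='a' -> output (3, 'a'), add 'aa' as idx 6
Step 7: w='ac' (idx 5), next='a' -> output (5, 'a'), add 'aca' as idx 7


Encoded: [(0, 'c'), (1, 'a'), (0, 'a'), (1, 'c'), (3, 'c'), (3, 'a'), (5, 'a')]


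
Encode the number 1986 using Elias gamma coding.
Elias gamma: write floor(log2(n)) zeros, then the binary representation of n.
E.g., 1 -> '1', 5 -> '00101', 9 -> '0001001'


num_bits = floor(log2(1986)) + 1 = 11
leading_zeros = num_bits - 1 = 10
binary(1986) = 11111000010

Elias gamma(1986) = '0000000000' + '11111000010' = 000000000011111000010 (21 bits)


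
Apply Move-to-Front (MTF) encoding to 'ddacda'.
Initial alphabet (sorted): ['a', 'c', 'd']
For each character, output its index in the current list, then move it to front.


MTF encoding:
'd': index 2 in ['a', 'c', 'd'] -> ['d', 'a', 'c']
'd': index 0 in ['d', 'a', 'c'] -> ['d', 'a', 'c']
'a': index 1 in ['d', 'a', 'c'] -> ['a', 'd', 'c']
'c': index 2 in ['a', 'd', 'c'] -> ['c', 'a', 'd']
'd': index 2 in ['c', 'a', 'd'] -> ['d', 'c', 'a']
'a': index 2 in ['d', 'c', 'a'] -> ['a', 'd', 'c']


Output: [2, 0, 1, 2, 2, 2]


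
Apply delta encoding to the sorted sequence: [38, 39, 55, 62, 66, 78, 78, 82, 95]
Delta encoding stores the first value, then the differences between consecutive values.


First value: 38
Deltas:
  39 - 38 = 1
  55 - 39 = 16
  62 - 55 = 7
  66 - 62 = 4
  78 - 66 = 12
  78 - 78 = 0
  82 - 78 = 4
  95 - 82 = 13


Delta encoded: [38, 1, 16, 7, 4, 12, 0, 4, 13]


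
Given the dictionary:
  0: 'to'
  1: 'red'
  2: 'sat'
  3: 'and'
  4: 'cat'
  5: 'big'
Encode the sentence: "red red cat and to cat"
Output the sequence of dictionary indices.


Look up each word in the dictionary:
  'red' -> 1
  'red' -> 1
  'cat' -> 4
  'and' -> 3
  'to' -> 0
  'cat' -> 4

Encoded: [1, 1, 4, 3, 0, 4]


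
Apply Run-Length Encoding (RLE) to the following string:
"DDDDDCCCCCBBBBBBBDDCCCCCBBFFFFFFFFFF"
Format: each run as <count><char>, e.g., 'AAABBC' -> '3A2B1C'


Scanning runs left to right:
  i=0: run of 'D' x 5 -> '5D'
  i=5: run of 'C' x 5 -> '5C'
  i=10: run of 'B' x 7 -> '7B'
  i=17: run of 'D' x 2 -> '2D'
  i=19: run of 'C' x 5 -> '5C'
  i=24: run of 'B' x 2 -> '2B'
  i=26: run of 'F' x 10 -> '10F'

RLE = 5D5C7B2D5C2B10F


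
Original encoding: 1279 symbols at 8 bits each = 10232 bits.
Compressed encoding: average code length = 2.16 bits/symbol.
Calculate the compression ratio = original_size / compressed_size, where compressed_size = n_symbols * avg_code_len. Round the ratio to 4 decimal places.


original_size = n_symbols * orig_bits = 1279 * 8 = 10232 bits
compressed_size = n_symbols * avg_code_len = 1279 * 2.16 = 2762.64 bits
ratio = original_size / compressed_size = 10232 / 2762.64 = 3.7037

Compression ratio = 3.7037


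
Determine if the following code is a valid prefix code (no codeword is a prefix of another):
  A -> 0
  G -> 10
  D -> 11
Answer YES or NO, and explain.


Checking each pair (does one codeword prefix another?):
  A='0' vs G='10': no prefix
  A='0' vs D='11': no prefix
  G='10' vs A='0': no prefix
  G='10' vs D='11': no prefix
  D='11' vs A='0': no prefix
  D='11' vs G='10': no prefix
No violation found over all pairs.

YES -- this is a valid prefix code. No codeword is a prefix of any other codeword.


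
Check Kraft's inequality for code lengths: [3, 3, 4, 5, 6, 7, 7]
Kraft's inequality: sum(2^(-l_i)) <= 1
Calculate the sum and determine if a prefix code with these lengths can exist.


Sum = 2^(-3) + 2^(-3) + 2^(-4) + 2^(-5) + 2^(-6) + 2^(-7) + 2^(-7)
    = 0.125 + 0.125 + 0.0625 + 0.03125 + 0.015625 + 0.0078125 + 0.0078125
    = 48/128 = 0.375
Since 0.375 <= 1, Kraft's inequality IS satisfied.
A prefix code with these lengths CAN exist.

Kraft sum = 0.375. Satisfied.


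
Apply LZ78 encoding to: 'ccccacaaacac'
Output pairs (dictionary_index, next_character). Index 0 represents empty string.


LZ78 encoding steps:
Dictionary: {0: ''}
Step 1: w='' (idx 0), next='c' -> output (0, 'c'), add 'c' as idx 1
Step 2: w='c' (idx 1), next='c' -> output (1, 'c'), add 'cc' as idx 2
Step 3: w='c' (idx 1), next='a' -> output (1, 'a'), add 'ca' as idx 3
Step 4: w='ca' (idx 3), next='a' -> output (3, 'a'), add 'caa' as idx 4
Step 5: w='' (idx 0), next='a' -> output (0, 'a'), add 'a' as idx 5
Step 6: w='ca' (idx 3), next='c' -> output (3, 'c'), add 'cac' as idx 6


Encoded: [(0, 'c'), (1, 'c'), (1, 'a'), (3, 'a'), (0, 'a'), (3, 'c')]


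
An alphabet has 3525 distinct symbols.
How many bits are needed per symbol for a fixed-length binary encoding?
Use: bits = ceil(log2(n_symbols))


log2(3525) = 11.7834
Bracket: 2^11 = 2048 < 3525 <= 2^12 = 4096
So ceil(log2(3525)) = 12

bits = ceil(log2(3525)) = ceil(11.7834) = 12 bits


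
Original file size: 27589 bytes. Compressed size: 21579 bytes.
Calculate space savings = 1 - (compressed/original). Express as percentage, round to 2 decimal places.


ratio = compressed/original = 21579/27589 = 0.78216
savings = 1 - ratio = 1 - 0.78216 = 0.21784
as a percentage: 0.21784 * 100 = 21.78%

Space savings = 1 - 21579/27589 = 21.78%


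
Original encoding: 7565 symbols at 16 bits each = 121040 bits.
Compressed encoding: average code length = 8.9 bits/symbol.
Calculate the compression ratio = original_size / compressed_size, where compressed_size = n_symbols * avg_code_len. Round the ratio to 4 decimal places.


original_size = n_symbols * orig_bits = 7565 * 16 = 121040 bits
compressed_size = n_symbols * avg_code_len = 7565 * 8.9 = 67328.5 bits
ratio = original_size / compressed_size = 121040 / 67328.5 = 1.7978

Compression ratio = 1.7978


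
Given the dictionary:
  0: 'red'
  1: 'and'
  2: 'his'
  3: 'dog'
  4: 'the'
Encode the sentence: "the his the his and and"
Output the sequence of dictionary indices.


Look up each word in the dictionary:
  'the' -> 4
  'his' -> 2
  'the' -> 4
  'his' -> 2
  'and' -> 1
  'and' -> 1

Encoded: [4, 2, 4, 2, 1, 1]


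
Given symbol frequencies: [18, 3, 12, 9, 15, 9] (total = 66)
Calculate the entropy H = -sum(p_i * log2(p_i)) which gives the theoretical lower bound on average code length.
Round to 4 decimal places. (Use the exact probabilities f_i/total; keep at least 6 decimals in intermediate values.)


Per-symbol terms -p_i * log2(p_i) with p_i = f_i/66:
  p = 18/66 = 0.272727: log2(p) = -1.874469, -p*log2(p) = 0.511219
  p = 3/66 = 0.045455: log2(p) = -4.459432, -p*log2(p) = 0.202701
  p = 12/66 = 0.181818: log2(p) = -2.459432, -p*log2(p) = 0.447169
  p = 9/66 = 0.136364: log2(p) = -2.874469, -p*log2(p) = 0.391973
  p = 15/66 = 0.227273: log2(p) = -2.137504, -p*log2(p) = 0.485796
  p = 9/66 = 0.136364: log2(p) = -2.874469, -p*log2(p) = 0.391973
H = 0.511219 + 0.202701 + 0.447169 + 0.391973 + 0.485796 + 0.391973 = 2.430831

H = 2.4308 bits/symbol


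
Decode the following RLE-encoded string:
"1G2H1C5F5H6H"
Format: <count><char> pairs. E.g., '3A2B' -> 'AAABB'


Expanding each <count><char> pair:
  1G -> 'G'
  2H -> 'HH'
  1C -> 'C'
  5F -> 'FFFFF'
  5H -> 'HHHHH'
  6H -> 'HHHHHH'

Decoded = GHHCFFFFFHHHHHHHHHHH


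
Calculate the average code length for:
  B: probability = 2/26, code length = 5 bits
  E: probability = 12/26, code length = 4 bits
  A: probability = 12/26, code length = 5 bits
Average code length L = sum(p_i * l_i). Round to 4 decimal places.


Weighted contributions p_i * l_i:
  B: (2/26) * 5 = 10/26
  E: (12/26) * 4 = 48/26
  A: (12/26) * 5 = 60/26
Sum = (10 + 48 + 60)/26 = 118/26

L = 118/26 = 4.5385 bits/symbol


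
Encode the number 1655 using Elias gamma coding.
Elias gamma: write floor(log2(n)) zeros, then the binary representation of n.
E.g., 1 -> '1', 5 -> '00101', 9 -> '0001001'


num_bits = floor(log2(1655)) + 1 = 11
leading_zeros = num_bits - 1 = 10
binary(1655) = 11001110111

Elias gamma(1655) = '0000000000' + '11001110111' = 000000000011001110111 (21 bits)


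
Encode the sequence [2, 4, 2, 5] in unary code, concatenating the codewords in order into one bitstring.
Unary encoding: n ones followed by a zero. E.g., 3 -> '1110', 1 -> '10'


Encode each number as n ones followed by a terminating 0:
  2 -> 110 (3 bits)
  4 -> 11110 (5 bits)
  2 -> 110 (3 bits)
  5 -> 111110 (6 bits)
Total length = 3 + 5 + 3 + 6 = 17 bits.

Unary([2, 4, 2, 5]) = 11011110110111110 (17 bits)


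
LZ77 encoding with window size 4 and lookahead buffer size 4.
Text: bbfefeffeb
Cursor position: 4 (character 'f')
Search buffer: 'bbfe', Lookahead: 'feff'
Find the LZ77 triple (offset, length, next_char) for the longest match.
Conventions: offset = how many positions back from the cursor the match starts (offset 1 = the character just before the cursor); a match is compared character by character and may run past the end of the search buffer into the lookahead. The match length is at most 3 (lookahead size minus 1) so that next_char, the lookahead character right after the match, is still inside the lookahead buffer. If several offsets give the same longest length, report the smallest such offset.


Try each offset into the search buffer:
  offset=1 (pos 3, char 'e'): match length 0
  offset=2 (pos 2, char 'f'): match length 3
  offset=3 (pos 1, char 'b'): match length 0
  offset=4 (pos 0, char 'b'): match length 0
Longest match has length 3 at offset 2.
next_char = character at position 4 + 3 = 7 -> 'f'

Best match: offset=2, length=3 (matching 'fef' starting at position 2)
LZ77 triple: (2, 3, 'f')


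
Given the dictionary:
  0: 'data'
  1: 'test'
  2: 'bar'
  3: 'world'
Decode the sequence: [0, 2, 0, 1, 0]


Look up each index in the dictionary:
  0 -> 'data'
  2 -> 'bar'
  0 -> 'data'
  1 -> 'test'
  0 -> 'data'

Decoded: "data bar data test data"


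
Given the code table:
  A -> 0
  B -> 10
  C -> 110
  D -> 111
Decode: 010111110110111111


Decoding:
0 -> A
10 -> B
111 -> D
110 -> C
110 -> C
111 -> D
111 -> D


Result: ABDCCDD


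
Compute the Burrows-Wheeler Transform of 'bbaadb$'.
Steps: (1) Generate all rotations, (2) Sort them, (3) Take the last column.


Rotations (sorted):
  0: $bbaadb -> last char: b
  1: aadb$bb -> last char: b
  2: adb$bba -> last char: a
  3: b$bbaad -> last char: d
  4: baadb$b -> last char: b
  5: bbaadb$ -> last char: $
  6: db$bbaa -> last char: a


BWT = bbadb$a


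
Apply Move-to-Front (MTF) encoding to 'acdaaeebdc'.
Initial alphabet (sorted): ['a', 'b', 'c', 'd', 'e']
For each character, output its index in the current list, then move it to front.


MTF encoding:
'a': index 0 in ['a', 'b', 'c', 'd', 'e'] -> ['a', 'b', 'c', 'd', 'e']
'c': index 2 in ['a', 'b', 'c', 'd', 'e'] -> ['c', 'a', 'b', 'd', 'e']
'd': index 3 in ['c', 'a', 'b', 'd', 'e'] -> ['d', 'c', 'a', 'b', 'e']
'a': index 2 in ['d', 'c', 'a', 'b', 'e'] -> ['a', 'd', 'c', 'b', 'e']
'a': index 0 in ['a', 'd', 'c', 'b', 'e'] -> ['a', 'd', 'c', 'b', 'e']
'e': index 4 in ['a', 'd', 'c', 'b', 'e'] -> ['e', 'a', 'd', 'c', 'b']
'e': index 0 in ['e', 'a', 'd', 'c', 'b'] -> ['e', 'a', 'd', 'c', 'b']
'b': index 4 in ['e', 'a', 'd', 'c', 'b'] -> ['b', 'e', 'a', 'd', 'c']
'd': index 3 in ['b', 'e', 'a', 'd', 'c'] -> ['d', 'b', 'e', 'a', 'c']
'c': index 4 in ['d', 'b', 'e', 'a', 'c'] -> ['c', 'd', 'b', 'e', 'a']


Output: [0, 2, 3, 2, 0, 4, 0, 4, 3, 4]


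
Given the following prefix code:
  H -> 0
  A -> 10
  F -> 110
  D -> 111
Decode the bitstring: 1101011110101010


Decoding step by step:
Bits 110 -> F
Bits 10 -> A
Bits 111 -> D
Bits 10 -> A
Bits 10 -> A
Bits 10 -> A
Bits 10 -> A


Decoded message: FADAAAA


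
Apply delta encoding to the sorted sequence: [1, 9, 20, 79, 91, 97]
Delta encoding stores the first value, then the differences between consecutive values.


First value: 1
Deltas:
  9 - 1 = 8
  20 - 9 = 11
  79 - 20 = 59
  91 - 79 = 12
  97 - 91 = 6


Delta encoded: [1, 8, 11, 59, 12, 6]


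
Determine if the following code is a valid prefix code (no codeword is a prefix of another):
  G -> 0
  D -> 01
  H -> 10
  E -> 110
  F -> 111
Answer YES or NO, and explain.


Checking each pair (does one codeword prefix another?):
  G='0' vs D='01': prefix -- VIOLATION

NO -- this is NOT a valid prefix code. G (0) is a prefix of D (01).


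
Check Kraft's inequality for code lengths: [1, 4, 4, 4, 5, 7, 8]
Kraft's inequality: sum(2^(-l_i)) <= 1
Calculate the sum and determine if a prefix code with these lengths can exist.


Sum = 2^(-1) + 2^(-4) + 2^(-4) + 2^(-4) + 2^(-5) + 2^(-7) + 2^(-8)
    = 0.5 + 0.0625 + 0.0625 + 0.0625 + 0.03125 + 0.0078125 + 0.00390625
    = 187/256 = 0.73046875
Since 0.73046875 <= 1, Kraft's inequality IS satisfied.
A prefix code with these lengths CAN exist.

Kraft sum = 0.73046875. Satisfied.


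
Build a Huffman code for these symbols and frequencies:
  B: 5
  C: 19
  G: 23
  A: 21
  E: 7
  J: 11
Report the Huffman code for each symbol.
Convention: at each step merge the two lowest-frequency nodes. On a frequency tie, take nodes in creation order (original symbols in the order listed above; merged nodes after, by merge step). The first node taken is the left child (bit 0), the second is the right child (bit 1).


Huffman tree construction:
Step 1: Merge B(5) + E(7) = 12
Step 2: Merge J(11) + (B+E)(12) = 23
Step 3: Merge C(19) + A(21) = 40
Step 4: Merge G(23) + (J+(B+E))(23) = 46
Step 5: Merge (C+A)(40) + (G+(J+(B+E)))(46) = 86
Read each symbol's code off the tree from the root (left child = 0, right child = 1).

Codes:
  B: 1110 (length 4)
  C: 00 (length 2)
  G: 10 (length 2)
  A: 01 (length 2)
  E: 1111 (length 4)
  J: 110 (length 3)
Average code length: 207/86 = 2.4070 bits/symbol


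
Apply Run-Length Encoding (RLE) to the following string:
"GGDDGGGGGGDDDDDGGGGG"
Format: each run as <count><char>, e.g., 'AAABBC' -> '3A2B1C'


Scanning runs left to right:
  i=0: run of 'G' x 2 -> '2G'
  i=2: run of 'D' x 2 -> '2D'
  i=4: run of 'G' x 6 -> '6G'
  i=10: run of 'D' x 5 -> '5D'
  i=15: run of 'G' x 5 -> '5G'

RLE = 2G2D6G5D5G
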